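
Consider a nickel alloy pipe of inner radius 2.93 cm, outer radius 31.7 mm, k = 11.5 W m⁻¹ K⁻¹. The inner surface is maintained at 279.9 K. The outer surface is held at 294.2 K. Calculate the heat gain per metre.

Q' = 2πk·ΔT/ln(r₂/r₁) = 2π × 11.5 × 14.3 / ln(0.0317/0.0293) = 13100 W/m

Q' = 13.1 kW/m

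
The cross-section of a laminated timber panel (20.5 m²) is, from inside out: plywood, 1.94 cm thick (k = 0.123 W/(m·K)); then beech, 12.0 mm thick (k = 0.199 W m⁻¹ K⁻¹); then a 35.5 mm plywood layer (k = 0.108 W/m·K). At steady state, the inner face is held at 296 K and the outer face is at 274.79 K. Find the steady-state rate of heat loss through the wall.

Q = 795 W

Series thermal resistances, inner to outer:
  R_plywood = L/(kA) = 0.0194/(0.123·20.5) = 0.007694 K/W
  R_beech = L/(kA) = 0.0120/(0.199·20.5) = 0.002942 K/W
  R_plywood = L/(kA) = 0.0355/(0.108·20.5) = 0.01603 K/W
ΣR = 0.007694 + 0.002942 + 0.01603 = 0.02667 K/W
Q = ΔT/ΣR = (296 K − 274.79 K)/0.02667 = 795 W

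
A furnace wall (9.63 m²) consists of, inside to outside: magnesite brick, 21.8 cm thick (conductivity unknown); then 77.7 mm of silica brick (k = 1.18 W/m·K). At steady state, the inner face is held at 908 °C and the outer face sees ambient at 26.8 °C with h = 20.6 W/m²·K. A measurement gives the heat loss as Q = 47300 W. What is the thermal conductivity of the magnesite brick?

ΣR = ΔT/Q = |908 − 26.8|/47300 = 0.01863 K/W
Known resistances:
  R_silica brick = L/(kA) = 0.0777/(1.18·9.63) = 0.006838 K/W
  R_conv,out = 1/(hA) = 1/(20.6·9.63) = 0.005041 K/W
R_magnesite brick = ΣR − ΣR_known = 0.01863 − 0.01188 = 0.006750 K/W
L/(kA) = 0.006750 ⇒ k = 0.218/(0.006750·9.63) = 3.35 W/m·K

k = 3.35 W/m·K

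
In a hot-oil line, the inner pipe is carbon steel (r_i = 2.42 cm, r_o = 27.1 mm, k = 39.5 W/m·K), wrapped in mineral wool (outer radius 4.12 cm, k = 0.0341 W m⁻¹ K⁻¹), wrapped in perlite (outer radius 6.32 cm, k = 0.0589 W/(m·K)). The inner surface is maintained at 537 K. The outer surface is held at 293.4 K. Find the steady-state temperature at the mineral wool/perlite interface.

Resistance network (inner→outer):
  R'_carbon steel = ln(0.0271/0.0242)/(2πk) = 0.1132/(2π·39.5) = 4.560×10^-4 m·K/W
  R'_mineral wool = ln(0.0412/0.0271)/(2πk) = 0.4189/(2π·0.0341) = 1.955 m·K/W
  R'_perlite = ln(0.0632/0.0412)/(2πk) = 0.4279/(2π·0.0589) = 1.156 m·K/W
ΣR = 4.560×10^-4 + 1.955 + 1.156 = 3.111 m·K/W
Q' = ΔT/ΣR = (537 K − 293.4 K)/3.111 = 78.30 W/m
From the inner boundary to the mineral wool/perlite interface, ΣR_partial = 1.955 m·K/W.
T_interface = T_in − Q'·ΣR_partial = 537 K − (78.30)(1.955) = 384 K

T = 384 K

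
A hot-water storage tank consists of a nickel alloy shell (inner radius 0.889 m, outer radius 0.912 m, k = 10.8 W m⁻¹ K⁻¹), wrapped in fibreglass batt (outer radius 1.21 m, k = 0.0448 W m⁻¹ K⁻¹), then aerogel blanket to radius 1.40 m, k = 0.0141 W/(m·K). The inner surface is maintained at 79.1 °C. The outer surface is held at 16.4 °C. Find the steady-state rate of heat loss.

Q = 56.3 W

Resistance network (inner→outer):
  R_nickel alloy = (1/0.889 − 1/0.912)/(4πk) = 0.02837/(4π·10.8) = 2.090×10^-4 K/W
  R_fibreglass batt = (1/0.912 − 1/1.21)/(4πk) = 0.2700/(4π·0.0448) = 0.4797 K/W
  R_aerogel blanket = (1/1.21 − 1/1.40)/(4πk) = 0.1122/(4π·0.0141) = 0.6330 K/W
ΣR = 2.090×10^-4 + 0.4797 + 0.6330 = 1.113 K/W
Q = ΔT/ΣR = (79.1 °C − 16.4 °C)/1.113 = 56.3 W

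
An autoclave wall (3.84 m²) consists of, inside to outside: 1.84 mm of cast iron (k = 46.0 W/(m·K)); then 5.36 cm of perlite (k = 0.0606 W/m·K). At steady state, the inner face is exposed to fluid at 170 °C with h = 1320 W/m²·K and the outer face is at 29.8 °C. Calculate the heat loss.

Q = 608 W

Resistance network (inner→outer):
  R_conv,in = 1/(hA) = 1/(1320·3.84) = 1.973×10^-4 K/W
  R_cast iron = L/(kA) = 0.00184/(46.0·3.84) = 1.042×10^-5 K/W
  R_perlite = L/(kA) = 0.0536/(0.0606·3.84) = 0.2303 K/W
ΣR = 1.973×10^-4 + 1.042×10^-5 + 0.2303 = 0.2305 K/W
Q = ΔT/ΣR = (170 °C − 29.8 °C)/0.2305 = 608 W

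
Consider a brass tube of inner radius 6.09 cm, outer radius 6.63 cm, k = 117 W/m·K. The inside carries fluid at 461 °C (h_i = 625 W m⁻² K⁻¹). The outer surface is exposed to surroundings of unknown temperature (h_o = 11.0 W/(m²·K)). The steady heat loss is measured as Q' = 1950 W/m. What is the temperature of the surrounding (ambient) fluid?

T_out = 27.1 °C

Series resistances:
  R'_conv,in = 1/(2πr h) = 1/(2π·0.0609·625) = 0.004181 m·K/W
  R'_brass = ln(0.0663/0.0609)/(2πk) = 0.08496/(2π·117) = 1.156×10^-4 m·K/W
  R'_conv,out = 1/(2πr h) = 1/(2π·0.0663·11.0) = 0.2182 m·K/W
ΣR = 0.2225 m·K/W
ΔT = Q'·ΣR = 1950 × 0.2225 = 433.9 K
Heat flows outward, so T_out = T_in − ΔT = 461 − 433.9 = 27.1 °C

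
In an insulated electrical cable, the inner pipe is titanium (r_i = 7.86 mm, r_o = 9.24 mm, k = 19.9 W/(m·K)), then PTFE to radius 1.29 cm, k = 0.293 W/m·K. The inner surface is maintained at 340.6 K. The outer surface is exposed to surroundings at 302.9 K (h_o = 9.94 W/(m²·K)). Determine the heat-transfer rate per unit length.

Q' = 26.5 W/m

Series thermal resistances, inner to outer:
  R'_titanium = ln(0.00924/0.00786)/(2πk) = 0.1618/(2π·19.9) = 0.001294 m·K/W
  R'_PTFE = ln(0.0129/0.00924)/(2πk) = 0.3337/(2π·0.293) = 0.1813 m·K/W
  R'_conv,out = 1/(2πr h) = 1/(2π·0.0129·9.94) = 1.241 m·K/W
ΣR = 0.001294 + 0.1813 + 1.241 = 1.424 m·K/W
Q' = ΔT/ΣR = (340.6 K − 302.9 K)/1.424 = 26.5 W/m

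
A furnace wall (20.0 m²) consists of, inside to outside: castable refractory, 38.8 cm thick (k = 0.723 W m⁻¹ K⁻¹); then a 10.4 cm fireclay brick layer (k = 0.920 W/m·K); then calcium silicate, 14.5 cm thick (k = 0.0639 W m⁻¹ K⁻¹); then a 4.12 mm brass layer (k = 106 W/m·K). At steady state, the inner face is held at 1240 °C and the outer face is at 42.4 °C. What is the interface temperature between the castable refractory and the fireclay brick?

Series thermal resistances, inner to outer:
  R_castable refractory = L/(kA) = 0.388/(0.723·20.0) = 0.02683 K/W
  R_fireclay brick = L/(kA) = 0.104/(0.920·20.0) = 0.005652 K/W
  R_calcium silicate = L/(kA) = 0.145/(0.0639·20.0) = 0.1135 K/W
  R_brass = L/(kA) = 0.00412/(106·20.0) = 1.943×10^-6 K/W
ΣR = 0.02683 + 0.005652 + 0.1135 + 1.943×10^-6 = 0.1460 K/W
Q = ΔT/ΣR = (1240 °C − 42.4 °C)/0.1460 = 8203 W
From the inner boundary to the castable refractory/fireclay brick interface, ΣR_partial = 0.02683 K/W.
T_interface = T_in − Q·ΣR_partial = 1240 °C − (8203)(0.02683) = 1020 °C

T = 1020 °C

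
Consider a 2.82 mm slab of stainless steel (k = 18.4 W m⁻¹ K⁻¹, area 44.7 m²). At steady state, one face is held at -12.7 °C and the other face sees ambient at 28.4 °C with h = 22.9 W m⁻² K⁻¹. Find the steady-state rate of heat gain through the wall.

Treat each layer as a resistance in series:
  R_stainless steel = L/(kA) = 0.00282/(18.4·44.7) = 3.429×10^-6 K/W
  R_conv,out = 1/(hA) = 1/(22.9·44.7) = 9.769×10^-4 K/W
ΣR = 3.429×10^-6 + 9.769×10^-4 = 9.803×10^-4 K/W
Q = ΔT/ΣR = (-12.7 °C − 28.4 °C)/9.803×10^-4 = -41900 W
(Negative Q ⇒ heat flows inward; heat gain = 41900 W.)

Q = 41.9 kW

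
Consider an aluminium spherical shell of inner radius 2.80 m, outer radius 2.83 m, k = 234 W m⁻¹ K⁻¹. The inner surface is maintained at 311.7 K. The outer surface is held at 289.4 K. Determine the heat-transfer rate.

Q = 1.73×10^7 W

Q = 4πk·ΔT/(1/r₁ − 1/r₂) = 4π × 234 × 22.3 / (1/2.80 − 1/2.83) = 1.73×10^7 W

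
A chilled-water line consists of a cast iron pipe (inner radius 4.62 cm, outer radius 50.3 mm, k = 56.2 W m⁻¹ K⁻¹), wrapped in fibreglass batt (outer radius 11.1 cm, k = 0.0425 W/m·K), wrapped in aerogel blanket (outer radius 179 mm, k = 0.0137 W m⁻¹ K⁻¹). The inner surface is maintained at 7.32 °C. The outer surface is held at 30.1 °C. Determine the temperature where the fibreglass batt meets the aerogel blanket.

T = 15.2 °C

Series thermal resistances, inner to outer:
  R'_cast iron = ln(0.0503/0.0462)/(2πk) = 0.08503/(2π·56.2) = 2.408×10^-4 m·K/W
  R'_fibreglass batt = ln(0.111/0.0503)/(2πk) = 0.7915/(2π·0.0425) = 2.964 m·K/W
  R'_aerogel blanket = ln(0.179/0.111)/(2πk) = 0.4779/(2π·0.0137) = 5.551 m·K/W
ΣR = 2.408×10^-4 + 2.964 + 5.551 = 8.515 m·K/W
Q' = ΔT/ΣR = (7.32 °C − 30.1 °C)/8.515 = -2.675 W/m
From the inner boundary to the fibreglass batt/aerogel blanket interface, ΣR_partial = 2.964 m·K/W.
T_interface = T_in − Q'·ΣR_partial = 7.32 °C − (-2.675)(2.964) = 15.2 °C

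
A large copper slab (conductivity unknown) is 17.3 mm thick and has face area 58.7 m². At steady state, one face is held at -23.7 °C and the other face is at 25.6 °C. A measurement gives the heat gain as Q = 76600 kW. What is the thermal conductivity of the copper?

ΣR = ΔT/Q = |-23.7 − 25.6|/7.66×10^7 = 6.436×10^-7 K/W
L/(kA) = 6.436×10^-7 ⇒ k = 0.0173/(6.436×10^-7·58.7) = 458 W/m·K

k = 458 W/m·K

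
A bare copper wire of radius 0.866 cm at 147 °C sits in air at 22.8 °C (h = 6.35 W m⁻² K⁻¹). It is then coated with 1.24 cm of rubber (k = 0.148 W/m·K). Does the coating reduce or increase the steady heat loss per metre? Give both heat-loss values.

increases: 42.9 → 57.9 W/m

Critical radius for a cylinder: r_cr = k/h = 0.0233 m = 2.33 cm.
Outer radius after coating: r₂ = 0.00866 + 0.0124 = 0.02106 m.
Since r₁ < r_cr and r₂ ≤ r_cr, the coating moves toward the maximum at r_cr — heat loss rises.
Bare: R = 1/(2πr₁h) = 2.894 m·K/W; Q = 124.2/2.894 = 42.9 W/m.
Coated: R = R_cond + R_conv = 2.146 m·K/W; Q = 124.2/2.146 = 57.9 W/m.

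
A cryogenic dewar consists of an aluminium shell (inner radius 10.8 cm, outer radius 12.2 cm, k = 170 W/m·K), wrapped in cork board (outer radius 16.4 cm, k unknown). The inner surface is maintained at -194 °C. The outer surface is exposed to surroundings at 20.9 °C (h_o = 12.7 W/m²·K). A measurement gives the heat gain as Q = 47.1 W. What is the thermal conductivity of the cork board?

k = 0.0386 W/m·K

ΣR = ΔT/Q = |-194 − 20.9|/47.1 = 4.563 K/W
Known resistances:
  R_aluminium = (1/0.108 − 1/0.122)/(4πk) = 1.063/(4π·170) = 4.974×10^-4 K/W
  R_conv,out = 1/(4πr²h) = 1/(4π·0.164²·12.7) = 0.2330 K/W
R_cork board = ΣR − ΣR_known = 4.563 − 0.2335 = 4.329 K/W
(1/r₁−1/r₂)/(4πk) = 4.329 ⇒ k = 2.099/(4π·4.329) = 0.0386 W/m·K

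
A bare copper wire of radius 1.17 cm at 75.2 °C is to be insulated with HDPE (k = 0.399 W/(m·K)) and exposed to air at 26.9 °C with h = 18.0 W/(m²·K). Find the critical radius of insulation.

For a cylinder, r_cr = k_ins/h = 0.399/18.0 = 0.0222 m = 2.22 cm

r_cr = 2.22 cm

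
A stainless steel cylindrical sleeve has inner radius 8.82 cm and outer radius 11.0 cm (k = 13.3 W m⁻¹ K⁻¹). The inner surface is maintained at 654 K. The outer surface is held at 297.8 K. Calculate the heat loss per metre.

Q' = 2πk·ΔT/ln(r₂/r₁) = 2π × 13.3 × 356.2 / ln(0.110/0.0882) = 1.35×10^5 W/m

Q' = 135 kW/m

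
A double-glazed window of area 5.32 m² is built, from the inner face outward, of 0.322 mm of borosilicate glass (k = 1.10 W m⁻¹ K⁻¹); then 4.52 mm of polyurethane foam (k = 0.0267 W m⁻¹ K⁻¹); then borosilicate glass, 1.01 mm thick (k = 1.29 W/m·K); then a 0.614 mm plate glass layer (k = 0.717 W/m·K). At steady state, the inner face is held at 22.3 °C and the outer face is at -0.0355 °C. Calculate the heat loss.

Treat each layer as a resistance in series:
  R_borosilicate glass = L/(kA) = 3.22×10^-4/(1.10·5.32) = 5.502×10^-5 K/W
  R_polyurethane foam = L/(kA) = 0.00452/(0.0267·5.32) = 0.03182 K/W
  R_borosilicate glass = L/(kA) = 0.00101/(1.29·5.32) = 1.472×10^-4 K/W
  R_plate glass = L/(kA) = 6.14×10^-4/(0.717·5.32) = 1.610×10^-4 K/W
ΣR = 5.502×10^-5 + 0.03182 + 1.472×10^-4 + 1.610×10^-4 = 0.03218 K/W
Q = ΔT/ΣR = (22.3 °C − -0.0355 °C)/0.03218 = 694 W

Q = 694 W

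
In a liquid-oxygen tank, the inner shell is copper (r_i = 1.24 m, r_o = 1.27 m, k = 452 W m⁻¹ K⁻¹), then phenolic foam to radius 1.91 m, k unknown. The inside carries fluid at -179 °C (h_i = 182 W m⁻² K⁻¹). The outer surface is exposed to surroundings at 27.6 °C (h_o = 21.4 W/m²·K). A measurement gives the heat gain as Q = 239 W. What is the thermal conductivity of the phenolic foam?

k = 0.0243 W/m·K

ΣR = ΔT/Q = |-179 − 27.6|/239 = 0.8644 K/W
Known resistances:
  R_conv,in = 1/(4πr²h) = 1/(4π·1.24²·182) = 2.844×10^-4 K/W
  R_copper = (1/1.24 − 1/1.27)/(4πk) = 0.01905/(4π·452) = 3.354×10^-6 K/W
  R_conv,out = 1/(4πr²h) = 1/(4π·1.91²·21.4) = 0.001019 K/W
R_phenolic foam = ΣR − ΣR_known = 0.8644 − 0.001307 = 0.8631 K/W
(1/r₁−1/r₂)/(4πk) = 0.8631 ⇒ k = 0.2638/(4π·0.8631) = 0.0243 W/m·K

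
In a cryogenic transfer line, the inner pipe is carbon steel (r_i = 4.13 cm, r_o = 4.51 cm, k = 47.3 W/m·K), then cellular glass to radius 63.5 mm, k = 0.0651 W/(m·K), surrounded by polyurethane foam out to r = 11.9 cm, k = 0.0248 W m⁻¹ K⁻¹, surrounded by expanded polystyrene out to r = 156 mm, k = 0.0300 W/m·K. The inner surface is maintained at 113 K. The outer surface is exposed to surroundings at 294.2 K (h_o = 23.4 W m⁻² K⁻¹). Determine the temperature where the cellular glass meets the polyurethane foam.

Treat each layer as a resistance in series:
  R'_carbon steel = ln(0.0451/0.0413)/(2πk) = 0.08802/(2π·47.3) = 2.962×10^-4 m·K/W
  R'_cellular glass = ln(0.0635/0.0451)/(2πk) = 0.3422/(2π·0.0651) = 0.8365 m·K/W
  R'_polyurethane foam = ln(0.119/0.0635)/(2πk) = 0.6281/(2π·0.0248) = 4.031 m·K/W
  R'_expanded polystyrene = ln(0.156/0.119)/(2πk) = 0.2707/(2π·0.0300) = 1.436 m·K/W
  R'_conv,out = 1/(2πr h) = 1/(2π·0.156·23.4) = 0.04360 m·K/W
ΣR = 2.962×10^-4 + 0.8365 + 4.031 + 1.436 + 0.04360 = 6.347 m·K/W
Q' = ΔT/ΣR = (113 K − 294.2 K)/6.347 = -28.55 W/m
From the inner boundary to the cellular glass/polyurethane foam interface, ΣR_partial = 0.8368 m·K/W.
T_interface = T_in − Q'·ΣR_partial = 113 K − (-28.55)(0.8368) = 137 K

T = 137 K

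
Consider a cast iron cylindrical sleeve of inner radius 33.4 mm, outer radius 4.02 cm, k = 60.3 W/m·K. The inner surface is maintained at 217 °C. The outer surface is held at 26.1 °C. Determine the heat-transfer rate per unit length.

Q' = 2πk·ΔT/ln(r₂/r₁) = 2π × 60.3 × 190.9 / ln(0.0402/0.0334) = 3.90×10^5 W/m

Q' = 3.90×10^5 W/m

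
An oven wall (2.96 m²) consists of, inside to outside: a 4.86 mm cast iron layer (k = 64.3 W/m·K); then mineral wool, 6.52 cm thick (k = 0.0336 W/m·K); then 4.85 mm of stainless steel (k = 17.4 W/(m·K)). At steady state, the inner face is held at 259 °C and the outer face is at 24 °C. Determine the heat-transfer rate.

Q = 358 W

Series thermal resistances, inner to outer:
  R_cast iron = L/(kA) = 0.00486/(64.3·2.96) = 2.553×10^-5 K/W
  R_mineral wool = L/(kA) = 0.0652/(0.0336·2.96) = 0.6556 K/W
  R_stainless steel = L/(kA) = 0.00485/(17.4·2.96) = 9.417×10^-5 K/W
ΣR = 2.553×10^-5 + 0.6556 + 9.417×10^-5 = 0.6557 K/W
Q = ΔT/ΣR = (259 °C − 24 °C)/0.6557 = 358 W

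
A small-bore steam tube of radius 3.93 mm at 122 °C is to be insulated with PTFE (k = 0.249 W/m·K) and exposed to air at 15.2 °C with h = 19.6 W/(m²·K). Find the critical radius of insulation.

r_cr = 1.27 cm

For a cylinder, r_cr = k_ins/h = 0.249/19.6 = 0.0127 m = 1.27 cm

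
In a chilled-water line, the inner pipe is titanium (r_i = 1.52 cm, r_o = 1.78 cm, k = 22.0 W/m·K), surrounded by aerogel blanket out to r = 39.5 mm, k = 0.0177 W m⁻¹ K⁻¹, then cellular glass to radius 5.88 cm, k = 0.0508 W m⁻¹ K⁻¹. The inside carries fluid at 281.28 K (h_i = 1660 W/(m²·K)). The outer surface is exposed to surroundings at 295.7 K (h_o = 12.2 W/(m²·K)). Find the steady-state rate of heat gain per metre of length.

Treat each layer as a resistance in series:
  R'_conv,in = 1/(2πr h) = 1/(2π·0.0152·1660) = 0.006308 m·K/W
  R'_titanium = ln(0.0178/0.0152)/(2πk) = 0.1579/(2π·22.0) = 0.001142 m·K/W
  R'_aerogel blanket = ln(0.0395/0.0178)/(2πk) = 0.7971/(2π·0.0177) = 7.167 m·K/W
  R'_cellular glass = ln(0.0588/0.0395)/(2πk) = 0.3978/(2π·0.0508) = 1.246 m·K/W
  R'_conv,out = 1/(2πr h) = 1/(2π·0.0588·12.2) = 0.2219 m·K/W
ΣR = 0.006308 + 0.001142 + 7.167 + 1.246 + 0.2219 = 8.642 m·K/W
Q' = ΔT/ΣR = (281.28 K − 295.7 K)/8.642 = -1.67 W/m
(Negative Q' ⇒ heat flows inward; heat gain = 1.67 W/m.)

Q' = 1.67 W/m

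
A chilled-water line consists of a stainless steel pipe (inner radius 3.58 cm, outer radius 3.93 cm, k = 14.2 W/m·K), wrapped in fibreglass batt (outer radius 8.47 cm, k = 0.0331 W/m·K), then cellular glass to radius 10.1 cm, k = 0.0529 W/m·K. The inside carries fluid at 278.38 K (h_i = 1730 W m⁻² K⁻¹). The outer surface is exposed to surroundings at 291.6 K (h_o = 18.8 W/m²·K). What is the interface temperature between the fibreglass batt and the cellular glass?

Treat each layer as a resistance in series:
  R'_conv,in = 1/(2πr h) = 1/(2π·0.0358·1730) = 0.002570 m·K/W
  R'_stainless steel = ln(0.0393/0.0358)/(2πk) = 0.09328/(2π·14.2) = 0.001045 m·K/W
  R'_fibreglass batt = ln(0.0847/0.0393)/(2πk) = 0.7679/(2π·0.0331) = 3.692 m·K/W
  R'_cellular glass = ln(0.101/0.0847)/(2πk) = 0.1760/(2π·0.0529) = 0.5295 m·K/W
  R'_conv,out = 1/(2πr h) = 1/(2π·0.101·18.8) = 0.08382 m·K/W
ΣR = 0.002570 + 0.001045 + 3.692 + 0.5295 + 0.08382 = 4.309 m·K/W
Q' = ΔT/ΣR = (278.38 K − 291.6 K)/4.309 = -3.068 W/m
From the inner boundary to the fibreglass batt/cellular glass interface, ΣR_partial = 3.696 m·K/W.
T_interface = T_in − Q'·ΣR_partial = 278.38 K − (-3.068)(3.696) = 289.7 K

T = 289.7 K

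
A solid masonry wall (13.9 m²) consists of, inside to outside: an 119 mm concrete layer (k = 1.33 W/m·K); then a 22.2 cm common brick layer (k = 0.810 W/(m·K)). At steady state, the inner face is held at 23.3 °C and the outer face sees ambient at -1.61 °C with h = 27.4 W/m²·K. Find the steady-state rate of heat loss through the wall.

Series thermal resistances, inner to outer:
  R_concrete = L/(kA) = 0.119/(1.33·13.9) = 0.006437 K/W
  R_common brick = L/(kA) = 0.222/(0.810·13.9) = 0.01972 K/W
  R_conv,out = 1/(hA) = 1/(27.4·13.9) = 0.002626 K/W
ΣR = 0.006437 + 0.01972 + 0.002626 = 0.02878 K/W
Q = ΔT/ΣR = (23.3 °C − -1.61 °C)/0.02878 = 866 W

Q = 866 W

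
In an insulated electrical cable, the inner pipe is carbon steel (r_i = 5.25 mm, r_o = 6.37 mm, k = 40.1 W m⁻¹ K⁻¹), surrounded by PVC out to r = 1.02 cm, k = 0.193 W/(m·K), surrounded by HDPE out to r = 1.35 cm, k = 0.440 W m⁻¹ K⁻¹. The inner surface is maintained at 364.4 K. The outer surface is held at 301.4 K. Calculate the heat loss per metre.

Q' = 128 W/m

Series thermal resistances, inner to outer:
  R'_carbon steel = ln(0.00637/0.00525)/(2πk) = 0.1934/(2π·40.1) = 7.675×10^-4 m·K/W
  R'_PVC = ln(0.0102/0.00637)/(2πk) = 0.4708/(2π·0.193) = 0.3882 m·K/W
  R'_HDPE = ln(0.0135/0.0102)/(2πk) = 0.2803/(2π·0.440) = 0.1014 m·K/W
ΣR = 7.675×10^-4 + 0.3882 + 0.1014 = 0.4904 m·K/W
Q' = ΔT/ΣR = (364.4 K − 301.4 K)/0.4904 = 128 W/m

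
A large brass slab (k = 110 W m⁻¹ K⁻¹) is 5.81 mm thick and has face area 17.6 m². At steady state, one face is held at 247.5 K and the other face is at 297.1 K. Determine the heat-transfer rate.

Q = 16500 kW

Q = kA·ΔT/L = 110 × 17.6 × |247.5 K − 297.1 K| / 0.00581 = 1.65×10^7 W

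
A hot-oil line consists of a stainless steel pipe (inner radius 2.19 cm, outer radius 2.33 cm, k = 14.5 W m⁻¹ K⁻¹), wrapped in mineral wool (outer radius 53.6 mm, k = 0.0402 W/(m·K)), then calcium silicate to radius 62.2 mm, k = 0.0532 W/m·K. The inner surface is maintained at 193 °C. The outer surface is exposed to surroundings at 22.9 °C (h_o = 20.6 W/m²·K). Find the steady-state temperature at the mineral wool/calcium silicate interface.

Treat each layer as a resistance in series:
  R'_stainless steel = ln(0.0233/0.0219)/(2πk) = 0.06197/(2π·14.5) = 6.802×10^-4 m·K/W
  R'_mineral wool = ln(0.0536/0.0233)/(2πk) = 0.8331/(2π·0.0402) = 3.298 m·K/W
  R'_calcium silicate = ln(0.0622/0.0536)/(2πk) = 0.1488/(2π·0.0532) = 0.4452 m·K/W
  R'_conv,out = 1/(2πr h) = 1/(2π·0.0622·20.6) = 0.1242 m·K/W
ΣR = 6.802×10^-4 + 3.298 + 0.4452 + 0.1242 = 3.868 m·K/W
Q' = ΔT/ΣR = (193 °C − 22.9 °C)/3.868 = 43.98 W/m
From the inner boundary to the mineral wool/calcium silicate interface, ΣR_partial = 3.299 m·K/W.
T_interface = T_in − Q'·ΣR_partial = 193 °C − (43.98)(3.299) = 47.9 °C

T = 47.9 °C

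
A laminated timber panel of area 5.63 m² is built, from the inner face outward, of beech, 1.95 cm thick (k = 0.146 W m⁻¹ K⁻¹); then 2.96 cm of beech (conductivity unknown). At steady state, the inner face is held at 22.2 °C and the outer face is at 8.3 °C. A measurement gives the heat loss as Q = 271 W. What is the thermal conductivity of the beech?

k = 0.191 W/m·K

ΣR = ΔT/Q = |22.2 − 8.3|/271 = 0.05129 K/W
Known resistances:
  R_beech = L/(kA) = 0.0195/(0.146·5.63) = 0.02372 K/W
R_beech = ΣR − ΣR_known = 0.05129 − 0.02372 = 0.02757 K/W
L/(kA) = 0.02757 ⇒ k = 0.0296/(0.02757·5.63) = 0.191 W/m·K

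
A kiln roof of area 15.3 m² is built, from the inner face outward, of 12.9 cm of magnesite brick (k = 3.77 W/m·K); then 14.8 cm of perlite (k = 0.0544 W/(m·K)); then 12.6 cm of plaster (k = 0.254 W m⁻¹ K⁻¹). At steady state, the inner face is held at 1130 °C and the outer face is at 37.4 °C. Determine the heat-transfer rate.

Treat each layer as a resistance in series:
  R_magnesite brick = L/(kA) = 0.129/(3.77·15.3) = 0.002236 K/W
  R_perlite = L/(kA) = 0.148/(0.0544·15.3) = 0.1778 K/W
  R_plaster = L/(kA) = 0.126/(0.254·15.3) = 0.03242 K/W
ΣR = 0.002236 + 0.1778 + 0.03242 = 0.2125 K/W
Q = ΔT/ΣR = (1130 °C − 37.4 °C)/0.2125 = 5140 W

Q = 5140 W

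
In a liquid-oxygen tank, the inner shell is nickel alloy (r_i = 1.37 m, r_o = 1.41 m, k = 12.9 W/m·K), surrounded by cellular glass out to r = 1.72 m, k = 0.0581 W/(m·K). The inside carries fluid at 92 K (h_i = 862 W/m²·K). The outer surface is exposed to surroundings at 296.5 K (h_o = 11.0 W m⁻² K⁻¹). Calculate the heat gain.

Treat each layer as a resistance in series:
  R_conv,in = 1/(4πr²h) = 1/(4π·1.37²·862) = 4.919×10^-5 K/W
  R_nickel alloy = (1/1.37 − 1/1.41)/(4πk) = 0.02071/(4π·12.9) = 1.277×10^-4 K/W
  R_cellular glass = (1/1.41 − 1/1.72)/(4πk) = 0.1278/(4π·0.0581) = 0.1751 K/W
  R_conv,out = 1/(4πr²h) = 1/(4π·1.72²·11.0) = 0.002445 K/W
ΣR = 4.919×10^-5 + 1.277×10^-4 + 0.1751 + 0.002445 = 0.1777 K/W
Q = ΔT/ΣR = (92 K − 296.5 K)/0.1777 = -1150 W
(Negative Q ⇒ heat flows inward; heat gain = 1150 W.)

Q = 1150 W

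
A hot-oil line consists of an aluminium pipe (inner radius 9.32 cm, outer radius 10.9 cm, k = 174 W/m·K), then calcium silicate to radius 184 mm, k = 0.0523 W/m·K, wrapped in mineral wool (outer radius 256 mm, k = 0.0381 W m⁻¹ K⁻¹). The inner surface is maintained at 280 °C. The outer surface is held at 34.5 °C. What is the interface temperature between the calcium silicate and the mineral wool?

Treat each layer as a resistance in series:
  R'_aluminium = ln(0.109/0.0932)/(2πk) = 0.1566/(2π·174) = 1.432×10^-4 m·K/W
  R'_calcium silicate = ln(0.184/0.109)/(2πk) = 0.5236/(2π·0.0523) = 1.593 m·K/W
  R'_mineral wool = ln(0.256/0.184)/(2πk) = 0.3302/(2π·0.0381) = 1.380 m·K/W
ΣR = 1.432×10^-4 + 1.593 + 1.380 = 2.973 m·K/W
Q' = ΔT/ΣR = (280 °C − 34.5 °C)/2.973 = 82.58 W/m
From the inner boundary to the calcium silicate/mineral wool interface, ΣR_partial = 1.593 m·K/W.
T_interface = T_in − Q'·ΣR_partial = 280 °C − (82.58)(1.593) = 148 °C

T = 148 °C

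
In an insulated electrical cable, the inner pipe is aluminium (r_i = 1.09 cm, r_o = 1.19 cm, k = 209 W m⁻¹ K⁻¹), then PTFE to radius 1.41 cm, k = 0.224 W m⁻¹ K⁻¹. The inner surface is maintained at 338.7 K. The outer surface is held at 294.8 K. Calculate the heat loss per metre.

Resistance network (inner→outer):
  R'_aluminium = ln(0.0119/0.0109)/(2πk) = 0.08778/(2π·209) = 6.684×10^-5 m·K/W
  R'_PTFE = ln(0.0141/0.0119)/(2πk) = 0.1696/(2π·0.224) = 0.1205 m·K/W
ΣR = 6.684×10^-5 + 0.1205 = 0.1206 m·K/W
Q' = ΔT/ΣR = (338.7 K − 294.8 K)/0.1206 = 364 W/m

Q' = 364 W/m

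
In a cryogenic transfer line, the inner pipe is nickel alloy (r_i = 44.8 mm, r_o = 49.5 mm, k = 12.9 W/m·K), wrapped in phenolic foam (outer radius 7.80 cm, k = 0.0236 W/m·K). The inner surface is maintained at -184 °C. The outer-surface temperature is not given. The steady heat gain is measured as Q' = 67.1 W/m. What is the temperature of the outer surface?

Series resistances:
  R'_nickel alloy = ln(0.0495/0.0448)/(2πk) = 0.09976/(2π·12.9) = 0.001231 m·K/W
  R'_phenolic foam = ln(0.0780/0.0495)/(2πk) = 0.4547/(2π·0.0236) = 3.067 m·K/W
ΣR = 3.068 m·K/W
ΔT = Q'·ΣR = 67.1 × 3.068 = 205.9 K
Heat flows inward, so T_out = T_in + ΔT = -184 + 205.9 = 21.9 °C

T_out = 21.9 °C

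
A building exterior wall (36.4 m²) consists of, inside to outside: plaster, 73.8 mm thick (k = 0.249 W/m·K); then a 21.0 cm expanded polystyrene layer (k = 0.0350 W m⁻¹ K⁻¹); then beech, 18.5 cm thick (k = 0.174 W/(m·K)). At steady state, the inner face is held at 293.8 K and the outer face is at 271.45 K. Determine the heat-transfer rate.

Resistance network (inner→outer):
  R_plaster = L/(kA) = 0.0738/(0.249·36.4) = 0.008142 K/W
  R_expanded polystyrene = L/(kA) = 0.210/(0.0350·36.4) = 0.1648 K/W
  R_beech = L/(kA) = 0.185/(0.174·36.4) = 0.02921 K/W
ΣR = 0.008142 + 0.1648 + 0.02921 = 0.2022 K/W
Q = ΔT/ΣR = (293.8 K − 271.45 K)/0.2022 = 111 W

Q = 111 W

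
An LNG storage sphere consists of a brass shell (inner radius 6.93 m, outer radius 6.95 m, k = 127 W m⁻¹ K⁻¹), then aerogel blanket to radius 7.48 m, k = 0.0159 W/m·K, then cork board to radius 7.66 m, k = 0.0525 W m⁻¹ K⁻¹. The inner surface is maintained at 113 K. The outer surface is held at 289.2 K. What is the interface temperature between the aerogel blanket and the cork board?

Treat each layer as a resistance in series:
  R_brass = (1/6.93 − 1/6.95)/(4πk) = 4.153×10^-4/(4π·127) = 2.602×10^-7 K/W
  R_aerogel blanket = (1/6.95 − 1/7.48)/(4πk) = 0.01020/(4π·0.0159) = 0.05102 K/W
  R_cork board = (1/7.48 − 1/7.66)/(4πk) = 0.003142/(4π·0.0525) = 0.004762 K/W
ΣR = 2.602×10^-7 + 0.05102 + 0.004762 = 0.05578 K/W
Q = ΔT/ΣR = (113 K − 289.2 K)/0.05578 = -3159 W
From the inner boundary to the aerogel blanket/cork board interface, ΣR_partial = 0.05102 K/W.
T_interface = T_in − Q·ΣR_partial = 113 K − (-3159)(0.05102) = 274.2 K

T = 274.2 K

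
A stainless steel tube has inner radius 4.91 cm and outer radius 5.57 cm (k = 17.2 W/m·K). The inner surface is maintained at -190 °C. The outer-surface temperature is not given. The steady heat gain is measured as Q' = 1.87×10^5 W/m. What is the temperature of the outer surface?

Series resistances:
  R'_stainless steel = ln(0.0557/0.0491)/(2πk) = 0.1261/(2π·17.2) = 0.001167 m·K/W
ΣR = 0.001167 m·K/W
ΔT = Q'·ΣR = 1.87×10^5 × 0.001167 = 218.2 K
Heat flows inward, so T_out = T_in + ΔT = -190 + 218.2 = 28.2 °C

T_out = 28.2 °C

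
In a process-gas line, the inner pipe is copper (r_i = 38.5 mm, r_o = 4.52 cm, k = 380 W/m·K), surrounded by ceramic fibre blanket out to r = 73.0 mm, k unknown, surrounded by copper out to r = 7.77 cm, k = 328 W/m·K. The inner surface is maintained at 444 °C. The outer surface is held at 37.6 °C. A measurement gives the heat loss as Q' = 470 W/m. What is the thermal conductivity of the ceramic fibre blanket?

ΣR = ΔT/Q' = |444 − 37.6|/470 = 0.8647 m·K/W
Known resistances:
  R'_copper = ln(0.0452/0.0385)/(2πk) = 0.1604/(2π·380) = 6.720×10^-5 m·K/W
  R'_copper = ln(0.0777/0.0730)/(2πk) = 0.06240/(2π·328) = 3.028×10^-5 m·K/W
R_ceramic fibre blanket = ΣR − ΣR_known = 0.8647 − 9.748×10^-5 = 0.8646 m·K/W
ln(r₂/r₁)/(2πk) = 0.8646 ⇒ k = 0.4794/(2π·0.8646) = 0.0882 W/m·K

k = 0.0882 W/m·K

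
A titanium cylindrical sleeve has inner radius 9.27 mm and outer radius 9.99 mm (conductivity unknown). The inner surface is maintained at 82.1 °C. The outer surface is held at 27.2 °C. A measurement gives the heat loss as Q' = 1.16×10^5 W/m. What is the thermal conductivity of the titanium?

ΣR = ΔT/Q' = |82.1 − 27.2|/1.16×10^5 = 4.733×10^-4 m·K/W
ln(r₂/r₁)/(2πk) = 4.733×10^-4 ⇒ k = 0.07480/(2π·4.733×10^-4) = 25.2 W/m·K

k = 25.2 W/m·K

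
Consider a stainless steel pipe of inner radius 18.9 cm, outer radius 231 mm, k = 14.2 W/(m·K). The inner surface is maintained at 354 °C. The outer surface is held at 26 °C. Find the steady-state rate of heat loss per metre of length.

Q' = 2πk·ΔT/ln(r₂/r₁) = 2π × 14.2 × 328 / ln(0.231/0.189) = 1.46×10^5 W/m

Q' = 1.46×10^5 W/m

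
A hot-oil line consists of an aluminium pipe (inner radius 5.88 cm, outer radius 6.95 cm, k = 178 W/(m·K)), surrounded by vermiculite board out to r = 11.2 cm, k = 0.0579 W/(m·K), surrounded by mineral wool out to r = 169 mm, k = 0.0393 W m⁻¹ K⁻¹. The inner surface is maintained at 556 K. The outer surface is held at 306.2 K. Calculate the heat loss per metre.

Q' = 83.9 W/m

Resistance network (inner→outer):
  R'_aluminium = ln(0.0695/0.0588)/(2πk) = 0.1672/(2π·178) = 1.495×10^-4 m·K/W
  R'_vermiculite board = ln(0.112/0.0695)/(2πk) = 0.4772/(2π·0.0579) = 1.312 m·K/W
  R'_mineral wool = ln(0.169/0.112)/(2πk) = 0.4114/(2π·0.0393) = 1.666 m·K/W
ΣR = 1.495×10^-4 + 1.312 + 1.666 = 2.978 m·K/W
Q' = ΔT/ΣR = (556 K − 306.2 K)/2.978 = 83.9 W/m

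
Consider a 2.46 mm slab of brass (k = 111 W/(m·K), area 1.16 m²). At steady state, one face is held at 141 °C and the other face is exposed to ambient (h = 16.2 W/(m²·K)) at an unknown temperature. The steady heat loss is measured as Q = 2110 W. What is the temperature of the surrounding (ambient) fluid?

Sum the resistances:
  R_brass = L/(kA) = 0.00246/(111·1.16) = 1.911×10^-5 K/W
  R_conv,out = 1/(hA) = 1/(16.2·1.16) = 0.05321 K/W
ΣR = 0.05323 K/W
ΔT = Q·ΣR = 2110 × 0.05323 = 112.3 K
Heat flows outward, so T_out = T_in − ΔT = 141 − 112.3 = 28.7 °C

T_out = 28.7 °C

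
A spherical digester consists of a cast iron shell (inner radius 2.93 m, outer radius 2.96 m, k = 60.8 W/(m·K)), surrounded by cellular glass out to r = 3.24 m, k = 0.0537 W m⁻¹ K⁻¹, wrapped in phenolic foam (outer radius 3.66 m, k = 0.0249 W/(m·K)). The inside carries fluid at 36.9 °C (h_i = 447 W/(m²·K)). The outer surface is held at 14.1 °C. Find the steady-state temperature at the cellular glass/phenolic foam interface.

T = 30.6 °C

Resistance network (inner→outer):
  R_conv,in = 1/(4πr²h) = 1/(4π·2.93²·447) = 2.074×10^-5 K/W
  R_cast iron = (1/2.93 − 1/2.96)/(4πk) = 0.003459/(4π·60.8) = 4.527×10^-6 K/W
  R_cellular glass = (1/2.96 − 1/3.24)/(4πk) = 0.02920/(4π·0.0537) = 0.04327 K/W
  R_phenolic foam = (1/3.24 − 1/3.66)/(4πk) = 0.03542/(4π·0.0249) = 0.1132 K/W
ΣR = 2.074×10^-5 + 4.527×10^-6 + 0.04327 + 0.1132 = 0.1565 K/W
Q = ΔT/ΣR = (36.9 °C − 14.1 °C)/0.1565 = 145.7 W
From the inner boundary to the cellular glass/phenolic foam interface, ΣR_partial = 0.04330 K/W.
T_interface = T_in − Q·ΣR_partial = 36.9 °C − (145.7)(0.04330) = 30.6 °C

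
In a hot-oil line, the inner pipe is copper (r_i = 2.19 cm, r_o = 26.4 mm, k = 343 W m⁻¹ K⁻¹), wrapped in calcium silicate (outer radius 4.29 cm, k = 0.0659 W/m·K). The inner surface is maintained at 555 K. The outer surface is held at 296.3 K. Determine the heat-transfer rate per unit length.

Q' = 221 W/m

Treat each layer as a resistance in series:
  R'_copper = ln(0.0264/0.0219)/(2πk) = 0.1869/(2π·343) = 8.671×10^-5 m·K/W
  R'_calcium silicate = ln(0.0429/0.0264)/(2πk) = 0.4855/(2π·0.0659) = 1.173 m·K/W
ΣR = 8.671×10^-5 + 1.173 = 1.173 m·K/W
Q' = ΔT/ΣR = (555 K − 296.3 K)/1.173 = 221 W/m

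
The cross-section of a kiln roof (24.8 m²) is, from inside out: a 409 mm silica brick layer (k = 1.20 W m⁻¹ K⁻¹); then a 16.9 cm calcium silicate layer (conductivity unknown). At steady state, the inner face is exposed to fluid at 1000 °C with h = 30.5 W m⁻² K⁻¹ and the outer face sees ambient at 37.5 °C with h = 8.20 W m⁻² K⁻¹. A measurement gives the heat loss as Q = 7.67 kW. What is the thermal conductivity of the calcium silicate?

k = 0.0646 W/m·K

ΣR = ΔT/Q = |1000 − 37.5|/7670 = 0.1255 K/W
Known resistances:
  R_conv,in = 1/(hA) = 1/(30.5·24.8) = 0.001322 K/W
  R_silica brick = L/(kA) = 0.409/(1.20·24.8) = 0.01374 K/W
  R_conv,out = 1/(hA) = 1/(8.20·24.8) = 0.004917 K/W
R_calcium silicate = ΣR − ΣR_known = 0.1255 − 0.01998 = 0.1055 K/W
L/(kA) = 0.1055 ⇒ k = 0.169/(0.1055·24.8) = 0.0646 W/m·K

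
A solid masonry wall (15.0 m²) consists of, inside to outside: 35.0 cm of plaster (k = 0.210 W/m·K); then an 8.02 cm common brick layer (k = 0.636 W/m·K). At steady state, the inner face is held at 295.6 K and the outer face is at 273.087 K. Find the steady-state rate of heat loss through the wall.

Series thermal resistances, inner to outer:
  R_plaster = L/(kA) = 0.350/(0.210·15.0) = 0.1111 K/W
  R_common brick = L/(kA) = 0.0802/(0.636·15.0) = 0.008407 K/W
ΣR = 0.1111 + 0.008407 = 0.1195 K/W
Q = ΔT/ΣR = (295.6 K − 273.087 K)/0.1195 = 188 W

Q = 188 W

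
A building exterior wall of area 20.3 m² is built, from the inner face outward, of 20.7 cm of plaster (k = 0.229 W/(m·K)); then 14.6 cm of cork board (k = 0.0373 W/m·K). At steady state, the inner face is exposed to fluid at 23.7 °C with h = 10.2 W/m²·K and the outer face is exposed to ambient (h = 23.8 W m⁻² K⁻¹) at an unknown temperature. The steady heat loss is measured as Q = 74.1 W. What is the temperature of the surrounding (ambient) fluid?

Series resistances:
  R_conv,in = 1/(hA) = 1/(10.2·20.3) = 0.004830 K/W
  R_plaster = L/(kA) = 0.207/(0.229·20.3) = 0.04453 K/W
  R_cork board = L/(kA) = 0.146/(0.0373·20.3) = 0.1928 K/W
  R_conv,out = 1/(hA) = 1/(23.8·20.3) = 0.002070 K/W
ΣR = 0.2442 K/W
ΔT = Q·ΣR = 74.1 × 0.2442 = 18.10 K
Heat flows outward, so T_out = T_in − ΔT = 23.7 − 18.10 = 5.60 °C

T_out = 5.60 °C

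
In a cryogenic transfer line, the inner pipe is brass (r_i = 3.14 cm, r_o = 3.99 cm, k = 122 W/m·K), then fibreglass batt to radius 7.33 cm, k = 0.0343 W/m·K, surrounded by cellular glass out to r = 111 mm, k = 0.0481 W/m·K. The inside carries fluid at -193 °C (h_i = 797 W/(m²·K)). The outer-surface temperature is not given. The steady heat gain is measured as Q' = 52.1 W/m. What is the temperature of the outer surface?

T_out = 25.9 °C

Sum the resistances:
  R'_conv,in = 1/(2πr h) = 1/(2π·0.0314·797) = 0.006360 m·K/W
  R'_brass = ln(0.0399/0.0314)/(2πk) = 0.2396/(2π·122) = 3.125×10^-4 m·K/W
  R'_fibreglass batt = ln(0.0733/0.0399)/(2πk) = 0.6082/(2π·0.0343) = 2.822 m·K/W
  R'_cellular glass = ln(0.111/0.0733)/(2πk) = 0.4150/(2π·0.0481) = 1.373 m·K/W
ΣR = 4.202 m·K/W
ΔT = Q'·ΣR = 52.1 × 4.202 = 218.9 K
Heat flows inward, so T_out = T_in + ΔT = -193 + 218.9 = 25.9 °C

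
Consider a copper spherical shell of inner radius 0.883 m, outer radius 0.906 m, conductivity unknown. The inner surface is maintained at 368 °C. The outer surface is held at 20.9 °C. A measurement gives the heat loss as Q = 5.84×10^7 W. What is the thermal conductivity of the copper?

ΣR = ΔT/Q = |368 − 20.9|/5.84×10^7 = 5.943×10^-6 K/W
(1/r₁−1/r₂)/(4πk) = 5.943×10^-6 ⇒ k = 0.02875/(4π·5.943×10^-6) = 385 W/m·K

k = 385 W/m·K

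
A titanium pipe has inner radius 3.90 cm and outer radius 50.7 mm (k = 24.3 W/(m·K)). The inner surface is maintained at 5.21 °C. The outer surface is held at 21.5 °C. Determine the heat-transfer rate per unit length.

Q' = 2πk·ΔT/ln(r₂/r₁) = 2π × 24.3 × 16.29 / ln(0.0507/0.0390) = 9480 W/m

Q' = 9480 W/m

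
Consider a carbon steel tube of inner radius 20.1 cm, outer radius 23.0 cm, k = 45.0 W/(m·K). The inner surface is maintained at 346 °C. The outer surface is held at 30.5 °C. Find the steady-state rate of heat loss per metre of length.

Q' = 6.62×10^5 W/m

Q' = 2πk·ΔT/ln(r₂/r₁) = 2π × 45.0 × 315.5 / ln(0.230/0.201) = 6.62×10^5 W/m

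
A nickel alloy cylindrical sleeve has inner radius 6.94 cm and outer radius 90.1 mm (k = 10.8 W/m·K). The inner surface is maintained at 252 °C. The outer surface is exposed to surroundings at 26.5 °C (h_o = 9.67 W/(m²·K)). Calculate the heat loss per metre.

Series thermal resistances, inner to outer:
  R'_nickel alloy = ln(0.0901/0.0694)/(2πk) = 0.2610/(2π·10.8) = 0.003847 m·K/W
  R'_conv,out = 1/(2πr h) = 1/(2π·0.0901·9.67) = 0.1827 m·K/W
ΣR = 0.003847 + 0.1827 = 0.1865 m·K/W
Q' = ΔT/ΣR = (252 °C − 26.5 °C)/0.1865 = 1210 W/m

Q' = 1210 W/m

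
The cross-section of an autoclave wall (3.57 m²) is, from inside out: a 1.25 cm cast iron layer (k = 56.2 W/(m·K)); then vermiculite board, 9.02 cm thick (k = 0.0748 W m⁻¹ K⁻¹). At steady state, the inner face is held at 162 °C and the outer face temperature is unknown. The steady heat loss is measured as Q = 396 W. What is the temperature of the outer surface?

T_out = 28.2 °C

Series resistances:
  R_cast iron = L/(kA) = 0.0125/(56.2·3.57) = 6.230×10^-5 K/W
  R_vermiculite board = L/(kA) = 0.0902/(0.0748·3.57) = 0.3378 K/W
ΣR = 0.3378 K/W
ΔT = Q·ΣR = 396 × 0.3378 = 133.8 K
Heat flows outward, so T_out = T_in − ΔT = 162 − 133.8 = 28.2 °C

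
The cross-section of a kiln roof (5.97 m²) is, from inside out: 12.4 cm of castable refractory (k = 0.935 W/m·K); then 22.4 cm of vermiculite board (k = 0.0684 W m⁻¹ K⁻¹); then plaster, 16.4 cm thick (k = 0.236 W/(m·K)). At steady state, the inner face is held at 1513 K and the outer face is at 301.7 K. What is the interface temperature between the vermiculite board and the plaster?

T = 507 K

Treat each layer as a resistance in series:
  R_castable refractory = L/(kA) = 0.124/(0.935·5.97) = 0.02221 K/W
  R_vermiculite board = L/(kA) = 0.224/(0.0684·5.97) = 0.5486 K/W
  R_plaster = L/(kA) = 0.164/(0.236·5.97) = 0.1164 K/W
ΣR = 0.02221 + 0.5486 + 0.1164 = 0.6872 K/W
Q = ΔT/ΣR = (1513 K − 301.7 K)/0.6872 = 1763 W
From the inner boundary to the vermiculite board/plaster interface, ΣR_partial = 0.5708 K/W.
T_interface = T_in − Q·ΣR_partial = 1513 K − (1763)(0.5708) = 507 K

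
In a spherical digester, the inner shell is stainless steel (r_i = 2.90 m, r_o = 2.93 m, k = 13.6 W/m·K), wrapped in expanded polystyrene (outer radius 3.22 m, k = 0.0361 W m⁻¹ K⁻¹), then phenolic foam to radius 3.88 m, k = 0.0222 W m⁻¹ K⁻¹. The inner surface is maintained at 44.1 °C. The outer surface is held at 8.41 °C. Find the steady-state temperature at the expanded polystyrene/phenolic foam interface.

Series thermal resistances, inner to outer:
  R_stainless steel = (1/2.90 − 1/2.93)/(4πk) = 0.003531/(4π·13.6) = 2.066×10^-5 K/W
  R_expanded polystyrene = (1/2.93 − 1/3.22)/(4πk) = 0.03074/(4π·0.0361) = 0.06776 K/W
  R_phenolic foam = (1/3.22 − 1/3.88)/(4πk) = 0.05283/(4π·0.0222) = 0.1894 K/W
ΣR = 2.066×10^-5 + 0.06776 + 0.1894 = 0.2572 K/W
Q = ΔT/ΣR = (44.1 °C − 8.41 °C)/0.2572 = 138.8 W
From the inner boundary to the expanded polystyrene/phenolic foam interface, ΣR_partial = 0.06778 K/W.
T_interface = T_in − Q·ΣR_partial = 44.1 °C − (138.8)(0.06778) = 34.7 °C

T = 34.7 °C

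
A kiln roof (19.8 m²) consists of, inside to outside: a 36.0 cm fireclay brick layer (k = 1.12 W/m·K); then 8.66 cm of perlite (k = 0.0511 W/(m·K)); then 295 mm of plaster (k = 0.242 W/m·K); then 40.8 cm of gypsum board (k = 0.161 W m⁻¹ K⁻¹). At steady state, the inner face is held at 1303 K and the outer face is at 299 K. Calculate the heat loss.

Q = 3450 W

Treat each layer as a resistance in series:
  R_fireclay brick = L/(kA) = 0.360/(1.12·19.8) = 0.01623 K/W
  R_perlite = L/(kA) = 0.0866/(0.0511·19.8) = 0.08559 K/W
  R_plaster = L/(kA) = 0.295/(0.242·19.8) = 0.06157 K/W
  R_gypsum board = L/(kA) = 0.408/(0.161·19.8) = 0.1280 K/W
ΣR = 0.01623 + 0.08559 + 0.06157 + 0.1280 = 0.2914 K/W
Q = ΔT/ΣR = (1303 K − 299 K)/0.2914 = 3450 W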